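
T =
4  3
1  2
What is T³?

[[94, 93], [31, 32]]

T² = [[19, 18], [6, 7]]
T³ = [[94, 93], [31, 32]]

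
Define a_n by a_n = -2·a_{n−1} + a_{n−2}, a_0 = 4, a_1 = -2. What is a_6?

256

With companion matrix B = [[-2, 1], [1, 0]], [a_n, a_{n−1}]ᵀ = B·[a_{n−1}, a_{n−2}]ᵀ, so [a_6, a_5]ᵀ = B⁵·[a_1, a_0]ᵀ.
B⁵ = [[-70, 29], [29, -12]], giving [a_6, a_5]ᵀ = [[256], [-106]].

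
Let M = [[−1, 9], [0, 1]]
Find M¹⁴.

[[1, 0], [0, 1]]

M² = I (check: tr M = 0 and det M = −1), so M¹⁴ = I since 14 is even.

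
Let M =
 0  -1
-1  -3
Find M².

[[1, 3], [3, 10]]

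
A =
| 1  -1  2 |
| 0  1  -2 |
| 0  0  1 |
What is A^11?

A = I + N where N = [[0, -1, 2], [0, 0, -2], [0, 0, 0]] is strictly upper-triangular, so N^3 = 0.
(I + N)^11 = I + 11·N + 55·N^2 = [[1, -11, 132], [0, 1, -22], [0, 0, 1]].

[[1, -11, 132], [0, 1, -22], [0, 0, 1]]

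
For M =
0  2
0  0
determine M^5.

M is strictly triangular, hence nilpotent: M^2 = 0, so M^5 = 0.

[[0, 0], [0, 0]]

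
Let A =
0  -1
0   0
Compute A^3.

A is strictly triangular, hence nilpotent: A^2 = 0, so A^3 = 0.

[[0, 0], [0, 0]]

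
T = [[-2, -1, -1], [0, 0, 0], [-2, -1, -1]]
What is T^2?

[[6, 3, 3], [0, 0, 0], [6, 3, 3]]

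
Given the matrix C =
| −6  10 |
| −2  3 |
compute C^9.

[[−2556, 5110], [−1022, 2043]]

tr C = −3 and det C = 2, so the characteristic polynomial is λ² − (−3)λ + (2) with roots −2 and −1.
Eigenvectors give P = [[−5, 2], [−2, 1]] with P⁻¹ = [[−1, 2], [−2, 5]], and C = P·diag(−2, −1)·P⁻¹.
Then C^9 = P·diag(−512, −1)·P⁻¹ = [[2560, −2], [1024, −1]] · [[−1, 2], [−2, 5]] = [[−2556, 5110], [−1022, 2043]].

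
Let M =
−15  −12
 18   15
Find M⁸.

[[6561, 0], [0, 6561]]

tr M = 0 and det M = −9, so the characteristic polynomial is λ² − (0)λ + (−9) with roots 3 and −3.
Eigenvectors give P = [[2, 1], [−3, −1]] with P⁻¹ = [[−1, −1], [3, 2]], and M = P·diag(3, −3)·P⁻¹.
Then M⁸ = P·diag(6561, 6561)·P⁻¹ = [[13122, 6561], [−19683, −6561]] · [[−1, −1], [3, 2]] = [[6561, 0], [0, 6561]].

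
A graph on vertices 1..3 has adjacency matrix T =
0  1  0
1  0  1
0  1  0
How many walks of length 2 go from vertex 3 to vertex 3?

The number of length-2 walks from vertex 3 to vertex 3 is entry (3,3) of T², where T is the adjacency matrix.
T² = [[1, 0, 1], [0, 2, 0], [1, 0, 1]]

1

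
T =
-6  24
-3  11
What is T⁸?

[[-50184, 151320], [-18915, 57001]]

tr T = 5 and det T = 6, so the characteristic polynomial is λ² − (5)λ + (6) with roots 3 and 2.
Eigenvectors give P = [[-8, 3], [-3, 1]] with P⁻¹ = [[1, -3], [3, -8]], and T = P·diag(3, 2)·P⁻¹.
Then T⁸ = P·diag(6561, 256)·P⁻¹ = [[-52488, 768], [-19683, 256]] · [[1, -3], [3, -8]] = [[-50184, 151320], [-18915, 57001]].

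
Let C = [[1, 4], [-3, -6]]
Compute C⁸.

[[-18659, -25220], [18915, 25476]]

tr C = -5 and det C = 6, so the characteristic polynomial is λ² − (-5)λ + (6) with roots -3 and -2.
Eigenvectors give P = [[-1, 4], [1, -3]] with P⁻¹ = [[3, 4], [1, 1]], and C = P·diag(-3, -2)·P⁻¹.
Then C⁸ = P·diag(6561, 256)·P⁻¹ = [[-6561, 1024], [6561, -768]] · [[3, 4], [1, 1]] = [[-18659, -25220], [18915, 25476]].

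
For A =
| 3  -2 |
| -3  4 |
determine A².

[[15, -14], [-21, 22]]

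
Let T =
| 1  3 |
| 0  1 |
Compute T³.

T = I + N where N = [[0, 3], [0, 0]] is strictly upper-triangular, so N² = 0.
(I + N)³ = I + 3·N = [[1, 9], [0, 1]].

[[1, 9], [0, 1]]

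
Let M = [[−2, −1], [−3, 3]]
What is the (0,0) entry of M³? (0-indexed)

M² = [[7, −1], [−3, 12]]
M³ = [[−11, −10], [−30, 39]]

−11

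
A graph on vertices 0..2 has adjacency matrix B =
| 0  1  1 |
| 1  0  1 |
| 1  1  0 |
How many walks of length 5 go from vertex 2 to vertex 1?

The number of length-5 walks from vertex 2 to vertex 1 is entry (2,1) of B⁵, where B is the adjacency matrix.
B² = [[2, 1, 1], [1, 2, 1], [1, 1, 2]]
B³ = [[2, 3, 3], [3, 2, 3], [3, 3, 2]]
B⁴ = [[6, 5, 5], [5, 6, 5], [5, 5, 6]]
B⁵ = [[10, 11, 11], [11, 10, 11], [11, 11, 10]]

11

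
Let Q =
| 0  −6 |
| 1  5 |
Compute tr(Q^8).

tr Q = 5 and det Q = 6, so the characteristic polynomial is λ² − (5)λ + (6) with roots 2 and 3.
Eigenvectors give P = [[3, −2], [−1, 1]] with P⁻¹ = [[1, 2], [1, 3]], and Q = P·diag(2, 3)·P⁻¹.
Then Q^8 = P·diag(256, 6561)·P⁻¹ = [[768, −13122], [−256, 6561]] · [[1, 2], [1, 3]] = [[−12354, −37830], [6305, 19171]].

6817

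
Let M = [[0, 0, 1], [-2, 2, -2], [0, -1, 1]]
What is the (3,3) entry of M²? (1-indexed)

3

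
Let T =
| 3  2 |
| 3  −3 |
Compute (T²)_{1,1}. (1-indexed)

15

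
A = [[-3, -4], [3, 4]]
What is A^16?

[[-3, -4], [3, 4]]

A² = A (a projection; rank 1, trace 1), so A^16 = A.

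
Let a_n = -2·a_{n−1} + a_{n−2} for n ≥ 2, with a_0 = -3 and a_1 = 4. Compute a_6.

With companion matrix A = [[-2, 1], [1, 0]], [a_n, a_{n−1}]ᵀ = A·[a_{n−1}, a_{n−2}]ᵀ, so [a_6, a_5]ᵀ = A⁵·[a_1, a_0]ᵀ.
A⁵ = [[-70, 29], [29, -12]], giving [a_6, a_5]ᵀ = [[-367], [152]].

-367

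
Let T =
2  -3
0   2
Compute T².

[[4, -12], [0, 4]]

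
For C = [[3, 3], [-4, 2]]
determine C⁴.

C² = [[-3, 15], [-20, -8]]
C³ = [[-69, 21], [-28, -76]]
C⁴ = [[-291, -165], [220, -236]]

[[-291, -165], [220, -236]]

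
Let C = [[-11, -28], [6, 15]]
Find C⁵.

[[-1451, -3388], [726, 1695]]

tr C = 4 and det C = 3, so the characteristic polynomial is λ² − (4)λ + (3) with roots 3 and 1.
Eigenvectors give P = [[2, 7], [-1, -3]] with P⁻¹ = [[-3, -7], [1, 2]], and C = P·diag(3, 1)·P⁻¹.
Then C⁵ = P·diag(243, 1)·P⁻¹ = [[486, 7], [-243, -3]] · [[-3, -7], [1, 2]] = [[-1451, -3388], [726, 1695]].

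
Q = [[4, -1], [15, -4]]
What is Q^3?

Q² = I (check: tr Q = 0 and det Q = -1), so Q^3 = Q since 3 is odd.

[[4, -1], [15, -4]]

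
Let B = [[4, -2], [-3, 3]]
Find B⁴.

B² = [[22, -14], [-21, 15]]
B³ = [[130, -86], [-129, 87]]
B⁴ = [[778, -518], [-777, 519]]

[[778, -518], [-777, 519]]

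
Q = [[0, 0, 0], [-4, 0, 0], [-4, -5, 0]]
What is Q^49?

[[0, 0, 0], [0, 0, 0], [0, 0, 0]]

Q is strictly triangular, hence nilpotent: Q^3 = 0, so Q^49 = 0.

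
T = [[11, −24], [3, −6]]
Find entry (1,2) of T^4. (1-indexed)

tr T = 5 and det T = 6, so the characteristic polynomial is λ² − (5)λ + (6) with roots 2 and 3.
Eigenvectors give P = [[8, 3], [3, 1]] with P⁻¹ = [[−1, 3], [3, −8]], and T = P·diag(2, 3)·P⁻¹.
Then T^4 = P·diag(16, 81)·P⁻¹ = [[128, 243], [48, 81]] · [[−1, 3], [3, −8]] = [[601, −1560], [195, −504]].

−1560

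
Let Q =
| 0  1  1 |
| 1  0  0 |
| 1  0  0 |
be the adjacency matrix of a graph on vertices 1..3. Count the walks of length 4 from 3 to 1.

0

The number of length-4 walks from vertex 3 to vertex 1 is entry (3,1) of Q^4, where Q is the adjacency matrix.
Q^2 = [[2, 0, 0], [0, 1, 1], [0, 1, 1]]
Q^3 = [[0, 2, 2], [2, 0, 0], [2, 0, 0]]
Q^4 = [[4, 0, 0], [0, 2, 2], [0, 2, 2]]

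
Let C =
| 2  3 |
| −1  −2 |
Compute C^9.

[[2, 3], [−1, −2]]

C² = I (check: tr C = 0 and det C = −1), so C^9 = C since 9 is odd.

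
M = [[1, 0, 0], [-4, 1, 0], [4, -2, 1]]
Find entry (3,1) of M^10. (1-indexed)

M = I + N where N = [[0, 0, 0], [-4, 0, 0], [4, -2, 0]] is strictly lower-triangular, so N^3 = 0.
(I + N)^10 = I + 10·N + 45·N^2 = [[1, 0, 0], [-40, 1, 0], [400, -20, 1]].

400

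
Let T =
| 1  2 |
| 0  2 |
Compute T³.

T² = [[1, 6], [0, 4]]
T³ = [[1, 14], [0, 8]]

[[1, 14], [0, 8]]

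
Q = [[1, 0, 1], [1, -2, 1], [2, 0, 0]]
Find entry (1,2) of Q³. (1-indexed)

0

Q² = [[3, 0, 1], [1, 4, -1], [2, 0, 2]]
Q³ = [[5, 0, 3], [3, -8, 5], [6, 0, 2]]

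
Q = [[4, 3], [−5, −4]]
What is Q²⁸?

Q² = I (check: tr Q = 0 and det Q = −1), so Q²⁸ = I since 28 is even.

[[1, 0], [0, 1]]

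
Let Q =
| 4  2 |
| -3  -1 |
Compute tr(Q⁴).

tr Q = 3 and det Q = 2, so the characteristic polynomial is λ² − (3)λ + (2) with roots 1 and 2.
Eigenvectors give P = [[-2, 1], [3, -1]] with P⁻¹ = [[1, 1], [3, 2]], and Q = P·diag(1, 2)·P⁻¹.
Then Q⁴ = P·diag(1, 16)·P⁻¹ = [[-2, 16], [3, -16]] · [[1, 1], [3, 2]] = [[46, 30], [-45, -29]].

17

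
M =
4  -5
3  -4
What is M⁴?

[[1, 0], [0, 1]]

M² = I (check: tr M = 0 and det M = -1), so M⁴ = I since 4 is even.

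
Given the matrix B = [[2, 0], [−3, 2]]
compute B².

[[4, 0], [−12, 4]]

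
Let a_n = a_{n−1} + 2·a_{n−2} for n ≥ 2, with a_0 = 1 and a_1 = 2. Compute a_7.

128

With companion matrix B = [[1, 2], [1, 0]], [a_n, a_{n−1}]ᵀ = B·[a_{n−1}, a_{n−2}]ᵀ, so [a_7, a_6]ᵀ = B^6·[a_1, a_0]ᵀ.
B^6 = [[43, 42], [21, 22]], giving [a_7, a_6]ᵀ = [[128], [64]].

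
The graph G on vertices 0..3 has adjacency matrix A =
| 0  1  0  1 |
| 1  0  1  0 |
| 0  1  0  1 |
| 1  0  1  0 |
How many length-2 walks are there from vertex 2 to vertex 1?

The number of length-2 walks from vertex 2 to vertex 1 is entry (2,1) of A², where A is the adjacency matrix.
A² = [[2, 0, 2, 0], [0, 2, 0, 2], [2, 0, 2, 0], [0, 2, 0, 2]]

0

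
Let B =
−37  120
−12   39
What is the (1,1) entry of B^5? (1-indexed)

tr B = 2 and det B = −3, so the characteristic polynomial is λ² − (2)λ + (−3) with roots 3 and −1.
Eigenvectors give P = [[3, 10], [1, 3]] with P⁻¹ = [[−3, 10], [1, −3]], and B = P·diag(3, −1)·P⁻¹.
Then B^5 = P·diag(243, −1)·P⁻¹ = [[729, −10], [243, −3]] · [[−3, 10], [1, −3]] = [[−2197, 7320], [−732, 2439]].

−2197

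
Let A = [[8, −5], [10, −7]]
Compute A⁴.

tr A = 1 and det A = −6, so the characteristic polynomial is λ² − (1)λ + (−6) with roots −2 and 3.
Eigenvectors give P = [[−1, −1], [−2, −1]] with P⁻¹ = [[1, −1], [−2, 1]], and A = P·diag(−2, 3)·P⁻¹.
Then A⁴ = P·diag(16, 81)·P⁻¹ = [[−16, −81], [−32, −81]] · [[1, −1], [−2, 1]] = [[146, −65], [130, −49]].

[[146, −65], [130, −49]]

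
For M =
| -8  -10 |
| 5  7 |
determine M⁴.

[[146, 130], [-65, -49]]

tr M = -1 and det M = -6, so the characteristic polynomial is λ² − (-1)λ + (-6) with roots 2 and -3.
Eigenvectors give P = [[1, -2], [-1, 1]] with P⁻¹ = [[-1, -2], [-1, -1]], and M = P·diag(2, -3)·P⁻¹.
Then M⁴ = P·diag(16, 81)·P⁻¹ = [[16, -162], [-16, 81]] · [[-1, -2], [-1, -1]] = [[146, 130], [-65, -49]].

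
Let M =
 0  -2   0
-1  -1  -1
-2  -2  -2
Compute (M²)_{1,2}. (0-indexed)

3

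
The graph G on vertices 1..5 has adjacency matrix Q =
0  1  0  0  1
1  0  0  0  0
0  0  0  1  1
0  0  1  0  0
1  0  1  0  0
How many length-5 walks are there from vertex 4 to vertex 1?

The number of length-5 walks from vertex 4 to vertex 1 is entry (4,1) of Q^5, where Q is the adjacency matrix.
Q^2 = [[2, 0, 1, 0, 0], [0, 1, 0, 0, 1], [1, 0, 2, 0, 0], [0, 0, 0, 1, 1], [0, 1, 0, 1, 2]]
Q^3 = [[0, 2, 0, 1, 3], [2, 0, 1, 0, 0], [0, 1, 0, 2, 3], [1, 0, 2, 0, 0], [3, 0, 3, 0, 0]]
Q^4 = [[5, 0, 4, 0, 0], [0, 2, 0, 1, 3], [4, 0, 5, 0, 0], [0, 1, 0, 2, 3], [0, 3, 0, 3, 6]]
Q^5 = [[0, 5, 0, 4, 9], [5, 0, 4, 0, 0], [0, 4, 0, 5, 9], [4, 0, 5, 0, 0], [9, 0, 9, 0, 0]]

4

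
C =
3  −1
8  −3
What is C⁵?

C² = I (check: tr C = 0 and det C = −1), so C⁵ = C since 5 is odd.

[[3, −1], [8, −3]]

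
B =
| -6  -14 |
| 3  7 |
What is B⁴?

B² = B (a projection; rank 1, trace 1), so B⁴ = B.

[[-6, -14], [3, 7]]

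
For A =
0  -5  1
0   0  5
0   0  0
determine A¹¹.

[[0, 0, 0], [0, 0, 0], [0, 0, 0]]

A is strictly triangular, hence nilpotent: A³ = 0, so A¹¹ = 0.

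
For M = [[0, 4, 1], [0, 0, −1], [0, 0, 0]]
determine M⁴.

[[0, 0, 0], [0, 0, 0], [0, 0, 0]]

M is strictly triangular, hence nilpotent: M³ = 0, so M⁴ = 0.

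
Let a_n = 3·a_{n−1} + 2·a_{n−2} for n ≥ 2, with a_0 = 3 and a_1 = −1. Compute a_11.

With companion matrix B = [[3, 2], [1, 0]], [a_n, a_{n−1}]ᵀ = B·[a_{n−1}, a_{n−2}]ᵀ, so [a_11, a_10]ᵀ = B¹⁰·[a_1, a_0]ᵀ.
B¹⁰ = [[283667, 159294], [79647, 44726]], giving [a_11, a_10]ᵀ = [[194215], [54531]].

194215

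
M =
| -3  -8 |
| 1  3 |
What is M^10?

M² = I (check: tr M = 0 and det M = -1), so M^10 = I since 10 is even.

[[1, 0], [0, 1]]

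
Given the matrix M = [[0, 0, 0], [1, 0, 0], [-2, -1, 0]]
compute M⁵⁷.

M is strictly triangular, hence nilpotent: M³ = 0, so M⁵⁷ = 0.

[[0, 0, 0], [0, 0, 0], [0, 0, 0]]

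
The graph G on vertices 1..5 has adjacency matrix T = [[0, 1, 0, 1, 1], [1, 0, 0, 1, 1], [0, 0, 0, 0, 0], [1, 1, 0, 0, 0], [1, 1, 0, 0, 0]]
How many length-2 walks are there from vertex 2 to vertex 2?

The number of length-2 walks from vertex 2 to vertex 2 is entry (2,2) of T², where T is the adjacency matrix.
T² = [[3, 2, 0, 1, 1], [2, 3, 0, 1, 1], [0, 0, 0, 0, 0], [1, 1, 0, 2, 2], [1, 1, 0, 2, 2]]

3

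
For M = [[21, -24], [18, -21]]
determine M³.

tr M = 0 and det M = -9, so the characteristic polynomial is λ² − (0)λ + (-9) with roots 3 and -3.
Eigenvectors give P = [[4, 1], [3, 1]] with P⁻¹ = [[1, -1], [-3, 4]], and M = P·diag(3, -3)·P⁻¹.
Then M³ = P·diag(27, -27)·P⁻¹ = [[108, -27], [81, -27]] · [[1, -1], [-3, 4]] = [[189, -216], [162, -189]].

[[189, -216], [162, -189]]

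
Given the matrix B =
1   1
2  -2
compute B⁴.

B² = [[3, -1], [-2, 6]]
B³ = [[1, 5], [10, -14]]
B⁴ = [[11, -9], [-18, 38]]

[[11, -9], [-18, 38]]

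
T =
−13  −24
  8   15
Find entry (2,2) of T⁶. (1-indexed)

tr T = 2 and det T = −3, so the characteristic polynomial is λ² − (2)λ + (−3) with roots 3 and −1.
Eigenvectors give P = [[3, −2], [−2, 1]] with P⁻¹ = [[−1, −2], [−2, −3]], and T = P·diag(3, −1)·P⁻¹.
Then T⁶ = P·diag(729, 1)·P⁻¹ = [[2187, −2], [−1458, 1]] · [[−1, −2], [−2, −3]] = [[−2183, −4368], [1456, 2913]].

2913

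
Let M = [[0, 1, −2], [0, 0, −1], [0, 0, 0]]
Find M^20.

M is strictly triangular, hence nilpotent: M^3 = 0, so M^20 = 0.

[[0, 0, 0], [0, 0, 0], [0, 0, 0]]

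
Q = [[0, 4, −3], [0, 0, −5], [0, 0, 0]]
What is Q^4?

Q is strictly triangular, hence nilpotent: Q^3 = 0, so Q^4 = 0.

[[0, 0, 0], [0, 0, 0], [0, 0, 0]]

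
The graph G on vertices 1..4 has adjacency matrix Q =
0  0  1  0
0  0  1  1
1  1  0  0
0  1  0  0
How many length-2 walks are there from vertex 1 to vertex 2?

The number of length-2 walks from vertex 1 to vertex 2 is entry (1,2) of Q², where Q is the adjacency matrix.
Q² = [[1, 1, 0, 0], [1, 2, 0, 0], [0, 0, 2, 1], [0, 0, 1, 1]]

1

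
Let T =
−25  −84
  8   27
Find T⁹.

[[−118105, −413364], [39368, 137787]]

tr T = 2 and det T = −3, so the characteristic polynomial is λ² − (2)λ + (−3) with roots −1 and 3.
Eigenvectors give P = [[7, 3], [−2, −1]] with P⁻¹ = [[1, 3], [−2, −7]], and T = P·diag(−1, 3)·P⁻¹.
Then T⁹ = P·diag(−1, 19683)·P⁻¹ = [[−7, 59049], [2, −19683]] · [[1, 3], [−2, −7]] = [[−118105, −413364], [39368, 137787]].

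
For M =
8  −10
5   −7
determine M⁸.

tr M = 1 and det M = −6, so the characteristic polynomial is λ² − (1)λ + (−6) with roots 3 and −2.
Eigenvectors give P = [[2, −1], [1, −1]] with P⁻¹ = [[1, −1], [1, −2]], and M = P·diag(3, −2)·P⁻¹.
Then M⁸ = P·diag(6561, 256)·P⁻¹ = [[13122, −256], [6561, −256]] · [[1, −1], [1, −2]] = [[12866, −12610], [6305, −6049]].

[[12866, −12610], [6305, −6049]]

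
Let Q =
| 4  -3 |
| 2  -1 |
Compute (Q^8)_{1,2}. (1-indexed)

tr Q = 3 and det Q = 2, so the characteristic polynomial is λ² − (3)λ + (2) with roots 1 and 2.
Eigenvectors give P = [[1, 3], [1, 2]] with P⁻¹ = [[-2, 3], [1, -1]], and Q = P·diag(1, 2)·P⁻¹.
Then Q^8 = P·diag(1, 256)·P⁻¹ = [[1, 768], [1, 512]] · [[-2, 3], [1, -1]] = [[766, -765], [510, -509]].

-765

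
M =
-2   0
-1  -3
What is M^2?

[[4, 0], [5, 9]]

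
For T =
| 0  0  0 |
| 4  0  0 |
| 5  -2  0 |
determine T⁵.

T is strictly triangular, hence nilpotent: T³ = 0, so T⁵ = 0.

[[0, 0, 0], [0, 0, 0], [0, 0, 0]]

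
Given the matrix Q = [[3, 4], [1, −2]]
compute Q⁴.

[[173, 84], [21, 68]]

Q² = [[13, 4], [1, 8]]
Q³ = [[43, 44], [11, −12]]
Q⁴ = [[173, 84], [21, 68]]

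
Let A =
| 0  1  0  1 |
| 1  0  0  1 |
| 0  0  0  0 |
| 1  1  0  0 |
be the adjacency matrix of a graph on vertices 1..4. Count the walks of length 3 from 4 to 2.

The number of length-3 walks from vertex 4 to vertex 2 is entry (4,2) of A³, where A is the adjacency matrix.
A² = [[2, 1, 0, 1], [1, 2, 0, 1], [0, 0, 0, 0], [1, 1, 0, 2]]
A³ = [[2, 3, 0, 3], [3, 2, 0, 3], [0, 0, 0, 0], [3, 3, 0, 2]]

3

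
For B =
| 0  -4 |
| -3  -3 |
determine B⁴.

[[252, 396], [297, 549]]

B² = [[12, 12], [9, 21]]
B³ = [[-36, -84], [-63, -99]]
B⁴ = [[252, 396], [297, 549]]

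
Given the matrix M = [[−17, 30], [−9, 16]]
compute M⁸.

tr M = −1 and det M = −2, so the characteristic polynomial is λ² − (−1)λ + (−2) with roots −2 and 1.
Eigenvectors give P = [[2, −5], [1, −3]] with P⁻¹ = [[3, −5], [1, −2]], and M = P·diag(−2, 1)·P⁻¹.
Then M⁸ = P·diag(256, 1)·P⁻¹ = [[512, −5], [256, −3]] · [[3, −5], [1, −2]] = [[1531, −2550], [765, −1274]].

[[1531, −2550], [765, −1274]]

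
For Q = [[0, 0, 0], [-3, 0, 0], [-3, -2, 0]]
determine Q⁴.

Q is strictly triangular, hence nilpotent: Q³ = 0, so Q⁴ = 0.

[[0, 0, 0], [0, 0, 0], [0, 0, 0]]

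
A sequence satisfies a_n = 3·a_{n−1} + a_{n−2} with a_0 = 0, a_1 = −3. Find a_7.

With companion matrix B = [[3, 1], [1, 0]], [a_n, a_{n−1}]ᵀ = B·[a_{n−1}, a_{n−2}]ᵀ, so [a_7, a_6]ᵀ = B⁶·[a_1, a_0]ᵀ.
B⁶ = [[1189, 360], [360, 109]], giving [a_7, a_6]ᵀ = [[−3567], [−1080]].

−3567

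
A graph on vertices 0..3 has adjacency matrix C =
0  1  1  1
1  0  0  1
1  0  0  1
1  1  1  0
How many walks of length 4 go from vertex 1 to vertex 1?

The number of length-4 walks from vertex 1 to vertex 1 is entry (1,1) of C⁴, where C is the adjacency matrix.
C² = [[3, 1, 1, 2], [1, 2, 2, 1], [1, 2, 2, 1], [2, 1, 1, 3]]
C³ = [[4, 5, 5, 5], [5, 2, 2, 5], [5, 2, 2, 5], [5, 5, 5, 4]]
C⁴ = [[15, 9, 9, 14], [9, 10, 10, 9], [9, 10, 10, 9], [14, 9, 9, 15]]

10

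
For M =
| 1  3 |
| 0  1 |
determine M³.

[[1, 9], [0, 1]]

M = I + N where N = [[0, 3], [0, 0]] is strictly upper-triangular, so N² = 0.
(I + N)³ = I + 3·N = [[1, 9], [0, 1]].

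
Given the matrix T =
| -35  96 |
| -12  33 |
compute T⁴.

tr T = -2 and det T = -3, so the characteristic polynomial is λ² − (-2)λ + (-3) with roots 1 and -3.
Eigenvectors give P = [[-8, 3], [-3, 1]] with P⁻¹ = [[1, -3], [3, -8]], and T = P·diag(1, -3)·P⁻¹.
Then T⁴ = P·diag(1, 81)·P⁻¹ = [[-8, 243], [-3, 81]] · [[1, -3], [3, -8]] = [[721, -1920], [240, -639]].

[[721, -1920], [240, -639]]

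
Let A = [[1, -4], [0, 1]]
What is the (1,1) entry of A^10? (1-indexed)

1

A = I + N where N = [[0, -4], [0, 0]] is strictly upper-triangular, so N^2 = 0.
(I + N)^10 = I + 10·N = [[1, -40], [0, 1]].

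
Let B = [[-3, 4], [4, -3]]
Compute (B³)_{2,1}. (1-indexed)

172

B² = [[25, -24], [-24, 25]]
B³ = [[-171, 172], [172, -171]]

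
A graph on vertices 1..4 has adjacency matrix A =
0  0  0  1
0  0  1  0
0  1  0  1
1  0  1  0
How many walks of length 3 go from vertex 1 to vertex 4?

2

The number of length-3 walks from vertex 1 to vertex 4 is entry (1,4) of A³, where A is the adjacency matrix.
A² = [[1, 0, 1, 0], [0, 1, 0, 1], [1, 0, 2, 0], [0, 1, 0, 2]]
A³ = [[0, 1, 0, 2], [1, 0, 2, 0], [0, 2, 0, 3], [2, 0, 3, 0]]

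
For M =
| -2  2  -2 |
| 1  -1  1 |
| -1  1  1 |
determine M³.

[[-28, 28, -20], [14, -14, 10], [-10, 10, -2]]

M² = [[8, -8, 4], [-4, 4, -2], [2, -2, 4]]
M³ = [[-28, 28, -20], [14, -14, 10], [-10, 10, -2]]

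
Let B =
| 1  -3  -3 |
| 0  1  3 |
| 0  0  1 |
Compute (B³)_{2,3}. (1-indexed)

9

B = I + N where N = [[0, -3, -3], [0, 0, 3], [0, 0, 0]] is strictly upper-triangular, so N³ = 0.
(I + N)³ = I + 3·N + 3·N² = [[1, -9, -36], [0, 1, 9], [0, 0, 1]].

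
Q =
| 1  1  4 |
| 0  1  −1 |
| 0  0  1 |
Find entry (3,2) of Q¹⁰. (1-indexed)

0

Q = I + N where N = [[0, 1, 4], [0, 0, −1], [0, 0, 0]] is strictly upper-triangular, so N³ = 0.
(I + N)¹⁰ = I + 10·N + 45·N² = [[1, 10, −5], [0, 1, −10], [0, 0, 1]].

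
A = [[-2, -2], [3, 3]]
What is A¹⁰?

A² = A (a projection; rank 1, trace 1), so A¹⁰ = A.

[[-2, -2], [3, 3]]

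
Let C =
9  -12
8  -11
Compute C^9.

tr C = -2 and det C = -3, so the characteristic polynomial is λ² − (-2)λ + (-3) with roots -3 and 1.
Eigenvectors give P = [[1, 3], [1, 2]] with P⁻¹ = [[-2, 3], [1, -1]], and C = P·diag(-3, 1)·P⁻¹.
Then C^9 = P·diag(-19683, 1)·P⁻¹ = [[-19683, 3], [-19683, 2]] · [[-2, 3], [1, -1]] = [[39369, -59052], [39368, -59051]].

[[39369, -59052], [39368, -59051]]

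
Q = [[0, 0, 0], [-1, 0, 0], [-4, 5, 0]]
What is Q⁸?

Q is strictly triangular, hence nilpotent: Q³ = 0, so Q⁸ = 0.

[[0, 0, 0], [0, 0, 0], [0, 0, 0]]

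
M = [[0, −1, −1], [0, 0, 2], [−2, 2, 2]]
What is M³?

M² = [[2, −2, −4], [−4, 4, 4], [−4, 6, 10]]
M³ = [[8, −10, −14], [−8, 12, 20], [−20, 24, 36]]

[[8, −10, −14], [−8, 12, 20], [−20, 24, 36]]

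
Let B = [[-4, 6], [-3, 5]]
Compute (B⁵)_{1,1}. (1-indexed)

tr B = 1 and det B = -2, so the characteristic polynomial is λ² − (1)λ + (-2) with roots -1 and 2.
Eigenvectors give P = [[2, 1], [1, 1]] with P⁻¹ = [[1, -1], [-1, 2]], and B = P·diag(-1, 2)·P⁻¹.
Then B⁵ = P·diag(-1, 32)·P⁻¹ = [[-2, 32], [-1, 32]] · [[1, -1], [-1, 2]] = [[-34, 66], [-33, 65]].

-34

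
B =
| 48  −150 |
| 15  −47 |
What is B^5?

tr B = 1 and det B = −6, so the characteristic polynomial is λ² − (1)λ + (−6) with roots −2 and 3.
Eigenvectors give P = [[3, 10], [1, 3]] with P⁻¹ = [[−3, 10], [1, −3]], and B = P·diag(−2, 3)·P⁻¹.
Then B^5 = P·diag(−32, 243)·P⁻¹ = [[−96, 2430], [−32, 729]] · [[−3, 10], [1, −3]] = [[2718, −8250], [825, −2507]].

[[2718, −8250], [825, −2507]]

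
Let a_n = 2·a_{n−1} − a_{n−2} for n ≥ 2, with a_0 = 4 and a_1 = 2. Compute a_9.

With companion matrix Q = [[2, −1], [1, 0]], [a_n, a_{n−1}]ᵀ = Q·[a_{n−1}, a_{n−2}]ᵀ, so [a_9, a_8]ᵀ = Q^8·[a_1, a_0]ᵀ.
Q^8 = [[9, −8], [8, −7]], giving [a_9, a_8]ᵀ = [[−14], [−12]].

−14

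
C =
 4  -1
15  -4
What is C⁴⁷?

[[4, -1], [15, -4]]

C² = I (check: tr C = 0 and det C = -1), so C⁴⁷ = C since 47 is odd.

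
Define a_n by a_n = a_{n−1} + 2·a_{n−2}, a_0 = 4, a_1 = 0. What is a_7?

168

With companion matrix B = [[1, 2], [1, 0]], [a_n, a_{n−1}]ᵀ = B·[a_{n−1}, a_{n−2}]ᵀ, so [a_7, a_6]ᵀ = B^6·[a_1, a_0]ᵀ.
B^6 = [[43, 42], [21, 22]], giving [a_7, a_6]ᵀ = [[168], [88]].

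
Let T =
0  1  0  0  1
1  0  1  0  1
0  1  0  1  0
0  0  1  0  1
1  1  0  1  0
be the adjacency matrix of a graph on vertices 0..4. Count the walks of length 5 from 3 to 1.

10

The number of length-5 walks from vertex 3 to vertex 1 is entry (3,1) of T⁵, where T is the adjacency matrix.
T² = [[2, 1, 1, 1, 1], [1, 3, 0, 2, 1], [1, 0, 2, 0, 2], [1, 2, 0, 2, 0], [1, 1, 2, 0, 3]]
T³ = [[2, 4, 2, 2, 4], [4, 2, 5, 1, 6], [2, 5, 0, 4, 1], [2, 1, 4, 0, 5], [4, 6, 1, 5, 2]]
T⁴ = [[8, 8, 6, 6, 8], [8, 15, 3, 11, 7], [6, 3, 9, 1, 11], [6, 11, 1, 9, 3], [8, 7, 11, 3, 15]]
T⁵ = [[16, 22, 14, 14, 22], [22, 18, 26, 10, 34], [14, 26, 4, 20, 10], [14, 10, 20, 4, 26], [22, 34, 10, 26, 18]]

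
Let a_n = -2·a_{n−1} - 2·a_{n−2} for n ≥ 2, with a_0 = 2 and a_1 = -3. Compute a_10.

With companion matrix Q = [[-2, -2], [1, 0]], [a_n, a_{n−1}]ᵀ = Q·[a_{n−1}, a_{n−2}]ᵀ, so [a_10, a_9]ᵀ = Q^9·[a_1, a_0]ᵀ.
Q^9 = [[-32, -32], [16, 0]], giving [a_10, a_9]ᵀ = [[32], [-48]].

32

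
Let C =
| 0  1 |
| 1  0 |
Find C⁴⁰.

C² = I (check: tr C = 0 and det C = −1), so C⁴⁰ = I since 40 is even.

[[1, 0], [0, 1]]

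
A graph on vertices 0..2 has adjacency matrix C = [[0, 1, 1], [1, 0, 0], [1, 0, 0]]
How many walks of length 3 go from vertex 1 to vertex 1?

The number of length-3 walks from vertex 1 to vertex 1 is entry (1,1) of C³, where C is the adjacency matrix.
C² = [[2, 0, 0], [0, 1, 1], [0, 1, 1]]
C³ = [[0, 2, 2], [2, 0, 0], [2, 0, 0]]

0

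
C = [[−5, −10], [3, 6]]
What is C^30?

[[−5, −10], [3, 6]]

C² = C (a projection; rank 1, trace 1), so C^30 = C.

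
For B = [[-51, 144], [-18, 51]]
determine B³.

[[-459, 1296], [-162, 459]]

tr B = 0 and det B = -9, so the characteristic polynomial is λ² − (0)λ + (-9) with roots 3 and -3.
Eigenvectors give P = [[-8, -3], [-3, -1]] with P⁻¹ = [[1, -3], [-3, 8]], and B = P·diag(3, -3)·P⁻¹.
Then B³ = P·diag(27, -27)·P⁻¹ = [[-216, 81], [-81, 27]] · [[1, -3], [-3, 8]] = [[-459, 1296], [-162, 459]].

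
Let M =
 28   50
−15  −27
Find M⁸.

tr M = 1 and det M = −6, so the characteristic polynomial is λ² − (1)λ + (−6) with roots 3 and −2.
Eigenvectors give P = [[−2, 5], [1, −3]] with P⁻¹ = [[−3, −5], [−1, −2]], and M = P·diag(3, −2)·P⁻¹.
Then M⁸ = P·diag(6561, 256)·P⁻¹ = [[−13122, 1280], [6561, −768]] · [[−3, −5], [−1, −2]] = [[38086, 63050], [−18915, −31269]].

[[38086, 63050], [−18915, −31269]]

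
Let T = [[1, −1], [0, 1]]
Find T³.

[[1, −3], [0, 1]]

T² = [[1, −2], [0, 1]]
T³ = [[1, −3], [0, 1]]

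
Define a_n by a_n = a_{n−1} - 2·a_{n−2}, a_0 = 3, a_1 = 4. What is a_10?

58

With companion matrix M = [[1, -2], [1, 0]], [a_n, a_{n−1}]ᵀ = M·[a_{n−1}, a_{n−2}]ᵀ, so [a_10, a_9]ᵀ = M⁹·[a_1, a_0]ᵀ.
M⁹ = [[-11, 34], [-17, 6]], giving [a_10, a_9]ᵀ = [[58], [-50]].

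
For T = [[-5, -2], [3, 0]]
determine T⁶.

[[2059, 1330], [-1995, -1266]]

tr T = -5 and det T = 6, so the characteristic polynomial is λ² − (-5)λ + (6) with roots -3 and -2.
Eigenvectors give P = [[-1, -2], [1, 3]] with P⁻¹ = [[-3, -2], [1, 1]], and T = P·diag(-3, -2)·P⁻¹.
Then T⁶ = P·diag(729, 64)·P⁻¹ = [[-729, -128], [729, 192]] · [[-3, -2], [1, 1]] = [[2059, 1330], [-1995, -1266]].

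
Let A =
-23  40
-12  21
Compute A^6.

tr A = -2 and det A = -3, so the characteristic polynomial is λ² − (-2)λ + (-3) with roots 1 and -3.
Eigenvectors give P = [[-5, 2], [-3, 1]] with P⁻¹ = [[1, -2], [3, -5]], and A = P·diag(1, -3)·P⁻¹.
Then A^6 = P·diag(1, 729)·P⁻¹ = [[-5, 1458], [-3, 729]] · [[1, -2], [3, -5]] = [[4369, -7280], [2184, -3639]].

[[4369, -7280], [2184, -3639]]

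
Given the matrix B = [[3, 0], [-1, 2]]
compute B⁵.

[[243, 0], [-211, 32]]

tr B = 5 and det B = 6, so the characteristic polynomial is λ² − (5)λ + (6) with roots 2 and 3.
Eigenvectors give P = [[0, 1], [-1, -1]] with P⁻¹ = [[-1, -1], [1, 0]], and B = P·diag(2, 3)·P⁻¹.
Then B⁵ = P·diag(32, 243)·P⁻¹ = [[0, 243], [-32, -243]] · [[-1, -1], [1, 0]] = [[243, 0], [-211, 32]].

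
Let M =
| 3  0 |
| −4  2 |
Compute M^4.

[[81, 0], [−260, 16]]

M^2 = [[9, 0], [−20, 4]]
M^3 = [[27, 0], [−76, 8]]
M^4 = [[81, 0], [−260, 16]]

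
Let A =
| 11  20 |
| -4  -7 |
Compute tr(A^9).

tr A = 4 and det A = 3, so the characteristic polynomial is λ² − (4)λ + (3) with roots 3 and 1.
Eigenvectors give P = [[5, -2], [-2, 1]] with P⁻¹ = [[1, 2], [2, 5]], and A = P·diag(3, 1)·P⁻¹.
Then A^9 = P·diag(19683, 1)·P⁻¹ = [[98415, -2], [-39366, 1]] · [[1, 2], [2, 5]] = [[98411, 196820], [-39364, -78727]].

19684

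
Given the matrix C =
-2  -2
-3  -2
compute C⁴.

C² = [[10, 8], [12, 10]]
C³ = [[-44, -36], [-54, -44]]
C⁴ = [[196, 160], [240, 196]]

[[196, 160], [240, 196]]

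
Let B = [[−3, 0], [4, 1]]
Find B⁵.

[[−243, 0], [244, 1]]

tr B = −2 and det B = −3, so the characteristic polynomial is λ² − (−2)λ + (−3) with roots −3 and 1.
Eigenvectors give P = [[−1, 0], [1, −1]] with P⁻¹ = [[−1, 0], [−1, −1]], and B = P·diag(−3, 1)·P⁻¹.
Then B⁵ = P·diag(−243, 1)·P⁻¹ = [[243, 0], [−243, −1]] · [[−1, 0], [−1, −1]] = [[−243, 0], [244, 1]].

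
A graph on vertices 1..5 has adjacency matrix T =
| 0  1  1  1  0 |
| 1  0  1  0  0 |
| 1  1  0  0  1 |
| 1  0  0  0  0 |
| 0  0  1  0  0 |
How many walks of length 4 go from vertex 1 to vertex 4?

2

The number of length-4 walks from vertex 1 to vertex 4 is entry (1,4) of T^4, where T is the adjacency matrix.
T^2 = [[3, 1, 1, 0, 1], [1, 2, 1, 1, 1], [1, 1, 3, 1, 0], [0, 1, 1, 1, 0], [1, 1, 0, 0, 1]]
T^3 = [[2, 4, 5, 3, 1], [4, 2, 4, 1, 1], [5, 4, 2, 1, 3], [3, 1, 1, 0, 1], [1, 1, 3, 1, 0]]
T^4 = [[12, 7, 7, 2, 5], [7, 8, 7, 4, 4], [7, 7, 12, 5, 2], [2, 4, 5, 3, 1], [5, 4, 2, 1, 3]]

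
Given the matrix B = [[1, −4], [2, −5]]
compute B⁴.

tr B = −4 and det B = 3, so the characteristic polynomial is λ² − (−4)λ + (3) with roots −1 and −3.
Eigenvectors give P = [[−2, −1], [−1, −1]] with P⁻¹ = [[−1, 1], [1, −2]], and B = P·diag(−1, −3)·P⁻¹.
Then B⁴ = P·diag(1, 81)·P⁻¹ = [[−2, −81], [−1, −81]] · [[−1, 1], [1, −2]] = [[−79, 160], [−80, 161]].

[[−79, 160], [−80, 161]]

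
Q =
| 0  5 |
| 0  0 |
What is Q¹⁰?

Q is strictly triangular, hence nilpotent: Q² = 0, so Q¹⁰ = 0.

[[0, 0], [0, 0]]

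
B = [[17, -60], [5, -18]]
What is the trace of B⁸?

tr B = -1 and det B = -6, so the characteristic polynomial is λ² − (-1)λ + (-6) with roots -3 and 2.
Eigenvectors give P = [[3, 4], [1, 1]] with P⁻¹ = [[-1, 4], [1, -3]], and B = P·diag(-3, 2)·P⁻¹.
Then B⁸ = P·diag(6561, 256)·P⁻¹ = [[19683, 1024], [6561, 256]] · [[-1, 4], [1, -3]] = [[-18659, 75660], [-6305, 25476]].

6817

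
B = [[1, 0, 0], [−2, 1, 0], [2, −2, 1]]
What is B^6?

B = I + N where N = [[0, 0, 0], [−2, 0, 0], [2, −2, 0]] is strictly lower-triangular, so N^3 = 0.
(I + N)^6 = I + 6·N + 15·N^2 = [[1, 0, 0], [−12, 1, 0], [72, −12, 1]].

[[1, 0, 0], [−12, 1, 0], [72, −12, 1]]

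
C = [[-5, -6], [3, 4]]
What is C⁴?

tr C = -1 and det C = -2, so the characteristic polynomial is λ² − (-1)λ + (-2) with roots -2 and 1.
Eigenvectors give P = [[-2, -1], [1, 1]] with P⁻¹ = [[-1, -1], [1, 2]], and C = P·diag(-2, 1)·P⁻¹.
Then C⁴ = P·diag(16, 1)·P⁻¹ = [[-32, -1], [16, 1]] · [[-1, -1], [1, 2]] = [[31, 30], [-15, -14]].

[[31, 30], [-15, -14]]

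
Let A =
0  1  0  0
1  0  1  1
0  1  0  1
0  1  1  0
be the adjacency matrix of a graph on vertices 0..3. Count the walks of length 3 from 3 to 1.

The number of length-3 walks from vertex 3 to vertex 1 is entry (3,1) of A³, where A is the adjacency matrix.
A² = [[1, 0, 1, 1], [0, 3, 1, 1], [1, 1, 2, 1], [1, 1, 1, 2]]
A³ = [[0, 3, 1, 1], [3, 2, 4, 4], [1, 4, 2, 3], [1, 4, 3, 2]]

4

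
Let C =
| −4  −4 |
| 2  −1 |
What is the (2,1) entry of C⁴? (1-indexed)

C² = [[8, 20], [−10, −7]]
C³ = [[8, −52], [26, 47]]
C⁴ = [[−136, 20], [−10, −151]]

−10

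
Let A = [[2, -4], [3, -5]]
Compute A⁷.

[[380, -508], [381, -509]]

tr A = -3 and det A = 2, so the characteristic polynomial is λ² − (-3)λ + (2) with roots -2 and -1.
Eigenvectors give P = [[1, -4], [1, -3]] with P⁻¹ = [[-3, 4], [-1, 1]], and A = P·diag(-2, -1)·P⁻¹.
Then A⁷ = P·diag(-128, -1)·P⁻¹ = [[-128, 4], [-128, 3]] · [[-3, 4], [-1, 1]] = [[380, -508], [381, -509]].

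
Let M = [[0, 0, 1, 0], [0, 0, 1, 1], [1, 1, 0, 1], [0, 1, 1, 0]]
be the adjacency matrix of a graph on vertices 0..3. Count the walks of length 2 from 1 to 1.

2

The number of length-2 walks from vertex 1 to vertex 1 is entry (1,1) of M², where M is the adjacency matrix.
M² = [[1, 1, 0, 1], [1, 2, 1, 1], [0, 1, 3, 1], [1, 1, 1, 2]]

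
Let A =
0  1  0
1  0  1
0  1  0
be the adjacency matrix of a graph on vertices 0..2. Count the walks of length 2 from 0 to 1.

0

The number of length-2 walks from vertex 0 to vertex 1 is entry (0,1) of A^2, where A is the adjacency matrix.
A^2 = [[1, 0, 1], [0, 2, 0], [1, 0, 1]]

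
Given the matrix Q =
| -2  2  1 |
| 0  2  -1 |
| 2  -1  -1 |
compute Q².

[[6, -1, -5], [-2, 5, -1], [-6, 3, 4]]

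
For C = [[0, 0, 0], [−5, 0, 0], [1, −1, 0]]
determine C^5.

[[0, 0, 0], [0, 0, 0], [0, 0, 0]]

C is strictly triangular, hence nilpotent: C^3 = 0, so C^5 = 0.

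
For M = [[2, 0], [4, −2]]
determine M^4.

[[16, 0], [0, 16]]

tr M = 0 and det M = −4, so the characteristic polynomial is λ² − (0)λ + (−4) with roots 2 and −2.
Eigenvectors give P = [[1, 0], [1, −1]] with P⁻¹ = [[1, 0], [1, −1]], and M = P·diag(2, −2)·P⁻¹.
Then M^4 = P·diag(16, 16)·P⁻¹ = [[16, 0], [16, −16]] · [[1, 0], [1, −1]] = [[16, 0], [0, 16]].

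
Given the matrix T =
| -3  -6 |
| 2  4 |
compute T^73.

[[-3, -6], [2, 4]]

T² = T (a projection; rank 1, trace 1), so T^73 = T.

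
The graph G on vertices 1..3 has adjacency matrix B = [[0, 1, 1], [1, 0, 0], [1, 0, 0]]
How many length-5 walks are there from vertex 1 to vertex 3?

4

The number of length-5 walks from vertex 1 to vertex 3 is entry (1,3) of B⁵, where B is the adjacency matrix.
B² = [[2, 0, 0], [0, 1, 1], [0, 1, 1]]
B³ = [[0, 2, 2], [2, 0, 0], [2, 0, 0]]
B⁴ = [[4, 0, 0], [0, 2, 2], [0, 2, 2]]
B⁵ = [[0, 4, 4], [4, 0, 0], [4, 0, 0]]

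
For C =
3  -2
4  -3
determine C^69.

[[3, -2], [4, -3]]

C² = I (check: tr C = 0 and det C = -1), so C^69 = C since 69 is odd.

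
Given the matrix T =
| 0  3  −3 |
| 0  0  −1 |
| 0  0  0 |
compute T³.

[[0, 0, 0], [0, 0, 0], [0, 0, 0]]

T is strictly triangular, hence nilpotent: T³ = 0, so T³ = 0.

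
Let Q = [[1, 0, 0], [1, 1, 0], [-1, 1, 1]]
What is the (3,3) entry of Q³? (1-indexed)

1

Q = I + N where N = [[0, 0, 0], [1, 0, 0], [-1, 1, 0]] is strictly lower-triangular, so N³ = 0.
(I + N)³ = I + 3·N + 3·N² = [[1, 0, 0], [3, 1, 0], [0, 3, 1]].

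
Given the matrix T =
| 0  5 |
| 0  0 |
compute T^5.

[[0, 0], [0, 0]]

T is strictly triangular, hence nilpotent: T^2 = 0, so T^5 = 0.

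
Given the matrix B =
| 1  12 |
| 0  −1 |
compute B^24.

B² = I (check: tr B = 0 and det B = −1), so B^24 = I since 24 is even.

[[1, 0], [0, 1]]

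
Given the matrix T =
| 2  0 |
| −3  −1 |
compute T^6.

tr T = 1 and det T = −2, so the characteristic polynomial is λ² − (1)λ + (−2) with roots 2 and −1.
Eigenvectors give P = [[−1, 0], [1, −1]] with P⁻¹ = [[−1, 0], [−1, −1]], and T = P·diag(2, −1)·P⁻¹.
Then T^6 = P·diag(64, 1)·P⁻¹ = [[−64, 0], [64, −1]] · [[−1, 0], [−1, −1]] = [[64, 0], [−63, 1]].

[[64, 0], [−63, 1]]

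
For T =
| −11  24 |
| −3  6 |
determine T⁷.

[[−18659, 49416], [−6177, 16344]]

tr T = −5 and det T = 6, so the characteristic polynomial is λ² − (−5)λ + (6) with roots −2 and −3.
Eigenvectors give P = [[−8, 3], [−3, 1]] with P⁻¹ = [[1, −3], [3, −8]], and T = P·diag(−2, −3)·P⁻¹.
Then T⁷ = P·diag(−128, −2187)·P⁻¹ = [[1024, −6561], [384, −2187]] · [[1, −3], [3, −8]] = [[−18659, 49416], [−6177, 16344]].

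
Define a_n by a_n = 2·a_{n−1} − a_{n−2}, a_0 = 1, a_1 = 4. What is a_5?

16

With companion matrix C = [[2, −1], [1, 0]], [a_n, a_{n−1}]ᵀ = C·[a_{n−1}, a_{n−2}]ᵀ, so [a_5, a_4]ᵀ = C⁴·[a_1, a_0]ᵀ.
C⁴ = [[5, −4], [4, −3]], giving [a_5, a_4]ᵀ = [[16], [13]].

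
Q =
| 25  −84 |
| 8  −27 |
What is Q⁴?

[[−479, 1680], [−160, 561]]

tr Q = −2 and det Q = −3, so the characteristic polynomial is λ² − (−2)λ + (−3) with roots −3 and 1.
Eigenvectors give P = [[3, 7], [1, 2]] with P⁻¹ = [[−2, 7], [1, −3]], and Q = P·diag(−3, 1)·P⁻¹.
Then Q⁴ = P·diag(81, 1)·P⁻¹ = [[243, 7], [81, 2]] · [[−2, 7], [1, −3]] = [[−479, 1680], [−160, 561]].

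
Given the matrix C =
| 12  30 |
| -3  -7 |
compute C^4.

[[666, 1950], [-195, -569]]

tr C = 5 and det C = 6, so the characteristic polynomial is λ² − (5)λ + (6) with roots 3 and 2.
Eigenvectors give P = [[-10, 3], [3, -1]] with P⁻¹ = [[-1, -3], [-3, -10]], and C = P·diag(3, 2)·P⁻¹.
Then C^4 = P·diag(81, 16)·P⁻¹ = [[-810, 48], [243, -16]] · [[-1, -3], [-3, -10]] = [[666, 1950], [-195, -569]].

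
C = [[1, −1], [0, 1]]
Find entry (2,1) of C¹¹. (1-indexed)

C = I + N where N = [[0, −1], [0, 0]] is strictly upper-triangular, so N² = 0.
(I + N)¹¹ = I + 11·N = [[1, −11], [0, 1]].

0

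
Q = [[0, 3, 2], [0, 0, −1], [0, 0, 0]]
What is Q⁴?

Q is strictly triangular, hence nilpotent: Q³ = 0, so Q⁴ = 0.

[[0, 0, 0], [0, 0, 0], [0, 0, 0]]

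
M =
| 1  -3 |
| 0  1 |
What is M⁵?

[[1, -15], [0, 1]]

M = I + N where N = [[0, -3], [0, 0]] is strictly upper-triangular, so N² = 0.
(I + N)⁵ = I + 5·N = [[1, -15], [0, 1]].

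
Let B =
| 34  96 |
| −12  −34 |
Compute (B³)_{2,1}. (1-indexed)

tr B = 0 and det B = −4, so the characteristic polynomial is λ² − (0)λ + (−4) with roots 2 and −2.
Eigenvectors give P = [[−3, 8], [1, −3]] with P⁻¹ = [[−3, −8], [−1, −3]], and B = P·diag(2, −2)·P⁻¹.
Then B³ = P·diag(8, −8)·P⁻¹ = [[−24, −64], [8, 24]] · [[−3, −8], [−1, −3]] = [[136, 384], [−48, −136]].

−48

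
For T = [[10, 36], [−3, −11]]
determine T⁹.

tr T = −1 and det T = −2, so the characteristic polynomial is λ² − (−1)λ + (−2) with roots −2 and 1.
Eigenvectors give P = [[−3, 4], [1, −1]] with P⁻¹ = [[1, 4], [1, 3]], and T = P·diag(−2, 1)·P⁻¹.
Then T⁹ = P·diag(−512, 1)·P⁻¹ = [[1536, 4], [−512, −1]] · [[1, 4], [1, 3]] = [[1540, 6156], [−513, −2051]].

[[1540, 6156], [−513, −2051]]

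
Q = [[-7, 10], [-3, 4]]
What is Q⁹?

tr Q = -3 and det Q = 2, so the characteristic polynomial is λ² − (-3)λ + (2) with roots -1 and -2.
Eigenvectors give P = [[-5, 2], [-3, 1]] with P⁻¹ = [[1, -2], [3, -5]], and Q = P·diag(-1, -2)·P⁻¹.
Then Q⁹ = P·diag(-1, -512)·P⁻¹ = [[5, -1024], [3, -512]] · [[1, -2], [3, -5]] = [[-3067, 5110], [-1533, 2554]].

[[-3067, 5110], [-1533, 2554]]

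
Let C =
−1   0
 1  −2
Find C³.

[[−1, 0], [7, −8]]

tr C = −3 and det C = 2, so the characteristic polynomial is λ² − (−3)λ + (2) with roots −2 and −1.
Eigenvectors give P = [[0, 1], [−1, 1]] with P⁻¹ = [[1, −1], [1, 0]], and C = P·diag(−2, −1)·P⁻¹.
Then C³ = P·diag(−8, −1)·P⁻¹ = [[0, −1], [8, −1]] · [[1, −1], [1, 0]] = [[−1, 0], [7, −8]].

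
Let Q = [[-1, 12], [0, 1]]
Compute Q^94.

Q² = I (check: tr Q = 0 and det Q = -1), so Q^94 = I since 94 is even.

[[1, 0], [0, 1]]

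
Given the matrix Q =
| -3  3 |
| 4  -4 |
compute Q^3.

Q^2 = [[21, -21], [-28, 28]]
Q^3 = [[-147, 147], [196, -196]]

[[-147, 147], [196, -196]]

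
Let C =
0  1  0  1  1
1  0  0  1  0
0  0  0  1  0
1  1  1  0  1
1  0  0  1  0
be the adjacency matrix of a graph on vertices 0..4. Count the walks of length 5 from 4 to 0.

The number of length-5 walks from vertex 4 to vertex 0 is entry (4,0) of C⁵, where C is the adjacency matrix.
C² = [[3, 1, 1, 2, 1], [1, 2, 1, 1, 2], [1, 1, 1, 0, 1], [2, 1, 0, 4, 1], [1, 2, 1, 1, 2]]
C³ = [[4, 5, 2, 6, 5], [5, 2, 1, 6, 2], [2, 1, 0, 4, 1], [6, 6, 4, 4, 6], [5, 2, 1, 6, 2]]
C⁴ = [[16, 10, 6, 16, 10], [10, 11, 6, 10, 11], [6, 6, 4, 4, 6], [16, 10, 4, 22, 10], [10, 11, 6, 10, 11]]
C⁵ = [[36, 32, 16, 42, 32], [32, 20, 10, 38, 20], [16, 10, 4, 22, 10], [42, 38, 22, 40, 38], [32, 20, 10, 38, 20]]

32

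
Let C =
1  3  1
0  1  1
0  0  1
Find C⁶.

[[1, 18, 51], [0, 1, 6], [0, 0, 1]]

C = I + N where N = [[0, 3, 1], [0, 0, 1], [0, 0, 0]] is strictly upper-triangular, so N³ = 0.
(I + N)⁶ = I + 6·N + 15·N² = [[1, 18, 51], [0, 1, 6], [0, 0, 1]].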